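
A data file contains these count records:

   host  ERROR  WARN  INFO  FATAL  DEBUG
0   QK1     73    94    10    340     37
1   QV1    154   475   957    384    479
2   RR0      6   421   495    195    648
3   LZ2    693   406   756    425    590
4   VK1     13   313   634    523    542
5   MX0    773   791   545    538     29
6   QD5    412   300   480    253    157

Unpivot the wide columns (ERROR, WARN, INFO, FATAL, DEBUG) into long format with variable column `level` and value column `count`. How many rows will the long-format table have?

7 host values × 5 melted columns = 35 rows.

35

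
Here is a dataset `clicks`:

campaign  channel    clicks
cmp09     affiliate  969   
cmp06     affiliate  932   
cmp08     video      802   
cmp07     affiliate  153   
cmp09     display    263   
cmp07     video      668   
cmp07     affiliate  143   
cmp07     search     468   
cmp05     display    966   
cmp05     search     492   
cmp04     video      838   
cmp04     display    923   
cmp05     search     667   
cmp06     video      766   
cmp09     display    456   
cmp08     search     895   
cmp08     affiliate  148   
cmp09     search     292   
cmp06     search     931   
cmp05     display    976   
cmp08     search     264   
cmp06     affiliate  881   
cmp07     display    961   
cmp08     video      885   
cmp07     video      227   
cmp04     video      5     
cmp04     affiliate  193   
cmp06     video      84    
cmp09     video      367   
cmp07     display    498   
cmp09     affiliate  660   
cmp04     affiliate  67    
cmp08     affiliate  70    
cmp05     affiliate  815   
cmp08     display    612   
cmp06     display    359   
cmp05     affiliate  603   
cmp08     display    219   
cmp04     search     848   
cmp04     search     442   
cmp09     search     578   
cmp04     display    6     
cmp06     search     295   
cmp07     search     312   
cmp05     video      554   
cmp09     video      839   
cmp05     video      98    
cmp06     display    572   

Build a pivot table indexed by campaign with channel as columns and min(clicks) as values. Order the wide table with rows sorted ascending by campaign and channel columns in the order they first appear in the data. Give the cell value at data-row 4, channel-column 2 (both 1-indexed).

With rows sorted ascending by campaign, row 4 is campaign=cmp07. channel columns in first-appearance order: affiliate, video, display, search; column 2 is video.
Long rows with campaign=cmp07, channel=video: min(668, 227) = 227.

227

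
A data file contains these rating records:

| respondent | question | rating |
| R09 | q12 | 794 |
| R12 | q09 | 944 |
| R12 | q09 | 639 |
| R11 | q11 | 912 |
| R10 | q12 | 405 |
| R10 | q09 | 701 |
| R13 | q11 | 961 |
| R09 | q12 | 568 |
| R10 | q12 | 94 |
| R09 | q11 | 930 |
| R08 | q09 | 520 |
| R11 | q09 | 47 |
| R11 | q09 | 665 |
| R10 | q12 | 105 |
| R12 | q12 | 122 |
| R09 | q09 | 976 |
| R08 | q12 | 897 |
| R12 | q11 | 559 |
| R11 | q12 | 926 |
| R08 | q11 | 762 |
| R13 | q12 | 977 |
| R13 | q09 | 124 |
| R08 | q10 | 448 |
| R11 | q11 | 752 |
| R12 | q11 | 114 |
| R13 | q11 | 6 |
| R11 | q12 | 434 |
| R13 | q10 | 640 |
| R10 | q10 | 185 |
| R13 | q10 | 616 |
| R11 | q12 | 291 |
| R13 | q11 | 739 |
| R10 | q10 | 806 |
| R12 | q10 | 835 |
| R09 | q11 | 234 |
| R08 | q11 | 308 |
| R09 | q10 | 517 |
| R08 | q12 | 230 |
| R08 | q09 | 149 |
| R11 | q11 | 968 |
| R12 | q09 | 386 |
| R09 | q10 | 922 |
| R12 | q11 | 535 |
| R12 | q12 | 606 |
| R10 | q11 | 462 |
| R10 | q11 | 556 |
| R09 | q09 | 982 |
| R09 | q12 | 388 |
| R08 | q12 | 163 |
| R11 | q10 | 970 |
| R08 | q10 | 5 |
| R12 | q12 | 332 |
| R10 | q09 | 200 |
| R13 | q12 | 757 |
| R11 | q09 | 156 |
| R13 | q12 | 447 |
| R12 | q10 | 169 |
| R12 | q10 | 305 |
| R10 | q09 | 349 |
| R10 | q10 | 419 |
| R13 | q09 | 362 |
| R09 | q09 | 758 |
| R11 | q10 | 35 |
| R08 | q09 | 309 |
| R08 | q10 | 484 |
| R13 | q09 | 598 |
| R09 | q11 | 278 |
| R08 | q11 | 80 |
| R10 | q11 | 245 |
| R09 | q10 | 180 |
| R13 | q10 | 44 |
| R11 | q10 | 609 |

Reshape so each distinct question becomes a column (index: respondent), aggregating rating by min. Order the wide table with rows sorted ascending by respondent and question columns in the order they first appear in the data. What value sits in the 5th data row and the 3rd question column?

114

With rows sorted ascending by respondent, row 5 is respondent=R12. question columns in first-appearance order: q12, q09, q11, q10; column 3 is q11.
Long rows with respondent=R12, question=q11: min(559, 114, 535) = 114.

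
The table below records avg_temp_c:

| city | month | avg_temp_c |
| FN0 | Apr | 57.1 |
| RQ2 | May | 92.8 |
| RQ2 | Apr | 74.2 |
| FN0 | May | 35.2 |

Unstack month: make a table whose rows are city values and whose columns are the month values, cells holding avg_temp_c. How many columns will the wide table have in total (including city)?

3

1 column for city plus 2 distinct month values → 3 columns.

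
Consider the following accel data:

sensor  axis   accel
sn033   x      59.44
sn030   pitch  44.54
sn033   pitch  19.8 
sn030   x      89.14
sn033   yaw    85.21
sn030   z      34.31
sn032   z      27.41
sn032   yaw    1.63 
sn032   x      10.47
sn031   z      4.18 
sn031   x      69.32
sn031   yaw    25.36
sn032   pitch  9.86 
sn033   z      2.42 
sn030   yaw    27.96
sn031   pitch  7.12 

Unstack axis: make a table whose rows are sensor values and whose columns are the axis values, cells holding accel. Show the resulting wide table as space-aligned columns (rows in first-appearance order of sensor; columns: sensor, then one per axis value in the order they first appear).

Columns: sensor plus the 4 distinct axis values (x, pitch, yaw, z).
For example, row sn033 column x takes accel=59.44 from the long row (sn033, x).

sensor  x      pitch  yaw    z    
sn033   59.44  19.8   85.21  2.42 
sn030   89.14  44.54  27.96  34.31
sn032   10.47  9.86   1.63   27.41
sn031   69.32  7.12   25.36  4.18 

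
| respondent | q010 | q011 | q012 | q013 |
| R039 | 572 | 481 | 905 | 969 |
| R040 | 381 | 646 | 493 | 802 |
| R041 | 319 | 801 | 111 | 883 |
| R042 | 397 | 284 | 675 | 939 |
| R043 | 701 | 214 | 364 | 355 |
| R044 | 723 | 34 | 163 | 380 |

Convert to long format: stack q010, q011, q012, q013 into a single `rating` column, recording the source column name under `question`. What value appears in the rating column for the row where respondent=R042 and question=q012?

675

Unpivoting turns each (respondent, wide-column) pair into one long row.
The wide cell at row R042, column q012 holds 675, so the long row (R042, q012) has rating=675.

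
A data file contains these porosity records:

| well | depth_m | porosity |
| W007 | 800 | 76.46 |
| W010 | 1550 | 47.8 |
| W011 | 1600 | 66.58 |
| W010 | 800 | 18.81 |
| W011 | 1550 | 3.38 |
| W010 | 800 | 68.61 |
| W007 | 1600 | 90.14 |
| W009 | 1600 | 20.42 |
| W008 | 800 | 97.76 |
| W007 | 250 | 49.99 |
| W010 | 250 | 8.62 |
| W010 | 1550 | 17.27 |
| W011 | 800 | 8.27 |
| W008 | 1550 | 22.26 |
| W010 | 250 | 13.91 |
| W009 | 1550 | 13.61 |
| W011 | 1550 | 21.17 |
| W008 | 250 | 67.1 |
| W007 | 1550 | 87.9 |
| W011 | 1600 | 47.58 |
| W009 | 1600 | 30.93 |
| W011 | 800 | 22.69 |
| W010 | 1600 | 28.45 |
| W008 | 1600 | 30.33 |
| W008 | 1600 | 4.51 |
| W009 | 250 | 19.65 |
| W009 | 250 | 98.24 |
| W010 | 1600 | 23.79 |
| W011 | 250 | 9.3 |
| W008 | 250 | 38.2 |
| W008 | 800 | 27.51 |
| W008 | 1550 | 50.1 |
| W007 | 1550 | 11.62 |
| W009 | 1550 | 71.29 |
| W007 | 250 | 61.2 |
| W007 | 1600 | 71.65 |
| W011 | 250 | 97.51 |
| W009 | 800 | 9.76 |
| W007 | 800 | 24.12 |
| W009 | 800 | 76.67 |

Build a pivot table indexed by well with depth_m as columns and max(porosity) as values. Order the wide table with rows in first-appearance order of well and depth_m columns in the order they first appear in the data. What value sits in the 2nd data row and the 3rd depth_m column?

With rows in first-appearance order of well, row 2 is well=W010. depth_m columns in first-appearance order: 800, 1550, 1600, 250; column 3 is 1600.
Long rows with well=W010, depth_m=1600: max(28.45, 23.79) = 28.45.

28.45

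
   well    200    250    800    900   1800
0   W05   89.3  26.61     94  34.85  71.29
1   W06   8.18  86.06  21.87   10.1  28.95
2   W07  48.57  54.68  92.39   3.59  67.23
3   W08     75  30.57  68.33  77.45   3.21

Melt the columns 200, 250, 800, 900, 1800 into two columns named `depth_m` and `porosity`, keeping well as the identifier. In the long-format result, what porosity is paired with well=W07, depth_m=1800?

67.23

Unpivoting turns each (well, wide-column) pair into one long row.
The wide cell at row W07, column 1800 holds 67.23, so the long row (W07, 1800) has porosity=67.23.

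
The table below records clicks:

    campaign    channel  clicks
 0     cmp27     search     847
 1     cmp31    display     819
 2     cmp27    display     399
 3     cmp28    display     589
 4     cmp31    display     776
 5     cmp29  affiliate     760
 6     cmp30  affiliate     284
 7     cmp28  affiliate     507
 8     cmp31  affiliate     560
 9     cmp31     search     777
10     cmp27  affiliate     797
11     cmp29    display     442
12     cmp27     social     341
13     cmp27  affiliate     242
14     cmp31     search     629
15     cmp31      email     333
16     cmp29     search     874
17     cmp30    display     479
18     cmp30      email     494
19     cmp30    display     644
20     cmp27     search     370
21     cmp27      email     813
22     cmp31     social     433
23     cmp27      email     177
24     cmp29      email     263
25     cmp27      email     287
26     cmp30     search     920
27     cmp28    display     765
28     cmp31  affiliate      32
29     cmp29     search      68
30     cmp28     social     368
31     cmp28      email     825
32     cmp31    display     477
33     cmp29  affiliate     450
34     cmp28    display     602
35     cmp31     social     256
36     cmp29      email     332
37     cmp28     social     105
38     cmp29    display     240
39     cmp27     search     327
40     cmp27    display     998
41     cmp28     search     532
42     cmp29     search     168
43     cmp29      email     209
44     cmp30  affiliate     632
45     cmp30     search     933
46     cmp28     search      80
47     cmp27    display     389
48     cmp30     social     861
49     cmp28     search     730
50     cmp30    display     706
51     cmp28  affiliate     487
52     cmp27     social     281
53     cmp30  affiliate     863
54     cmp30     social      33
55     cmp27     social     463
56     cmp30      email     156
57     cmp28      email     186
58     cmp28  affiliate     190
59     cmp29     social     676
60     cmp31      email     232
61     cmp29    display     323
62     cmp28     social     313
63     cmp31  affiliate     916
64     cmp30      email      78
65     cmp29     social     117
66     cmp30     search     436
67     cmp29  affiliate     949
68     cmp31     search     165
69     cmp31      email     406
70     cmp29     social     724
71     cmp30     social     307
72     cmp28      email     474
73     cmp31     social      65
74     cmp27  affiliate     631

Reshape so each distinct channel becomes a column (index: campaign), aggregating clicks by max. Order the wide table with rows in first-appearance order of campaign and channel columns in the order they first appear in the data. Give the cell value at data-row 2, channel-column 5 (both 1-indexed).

With rows in first-appearance order of campaign, row 2 is campaign=cmp31. channel columns in first-appearance order: search, display, affiliate, social, email; column 5 is email.
Long rows with campaign=cmp31, channel=email: max(333, 232, 406) = 406.

406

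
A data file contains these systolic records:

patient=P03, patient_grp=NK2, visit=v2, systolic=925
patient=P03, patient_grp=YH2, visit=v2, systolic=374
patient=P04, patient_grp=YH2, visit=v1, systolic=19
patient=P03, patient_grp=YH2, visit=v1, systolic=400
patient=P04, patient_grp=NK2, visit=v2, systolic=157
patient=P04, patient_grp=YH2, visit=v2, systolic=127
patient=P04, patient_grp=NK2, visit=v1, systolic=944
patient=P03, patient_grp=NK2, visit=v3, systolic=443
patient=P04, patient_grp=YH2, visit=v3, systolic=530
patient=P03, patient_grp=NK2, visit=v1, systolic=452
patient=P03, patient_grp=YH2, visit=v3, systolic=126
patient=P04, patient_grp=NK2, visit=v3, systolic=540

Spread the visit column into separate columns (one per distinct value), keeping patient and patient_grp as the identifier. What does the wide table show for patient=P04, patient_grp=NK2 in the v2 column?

Wide layout: rows indexed by patient and patient_grp, columns are the 3 distinct visit values (v2, v1, v3).
Cell (patient=P04, patient_grp=NK2, visit=v2) draws from the long row where patient=P04, patient_grp=NK2 and visit=v2, which has systolic=157.

157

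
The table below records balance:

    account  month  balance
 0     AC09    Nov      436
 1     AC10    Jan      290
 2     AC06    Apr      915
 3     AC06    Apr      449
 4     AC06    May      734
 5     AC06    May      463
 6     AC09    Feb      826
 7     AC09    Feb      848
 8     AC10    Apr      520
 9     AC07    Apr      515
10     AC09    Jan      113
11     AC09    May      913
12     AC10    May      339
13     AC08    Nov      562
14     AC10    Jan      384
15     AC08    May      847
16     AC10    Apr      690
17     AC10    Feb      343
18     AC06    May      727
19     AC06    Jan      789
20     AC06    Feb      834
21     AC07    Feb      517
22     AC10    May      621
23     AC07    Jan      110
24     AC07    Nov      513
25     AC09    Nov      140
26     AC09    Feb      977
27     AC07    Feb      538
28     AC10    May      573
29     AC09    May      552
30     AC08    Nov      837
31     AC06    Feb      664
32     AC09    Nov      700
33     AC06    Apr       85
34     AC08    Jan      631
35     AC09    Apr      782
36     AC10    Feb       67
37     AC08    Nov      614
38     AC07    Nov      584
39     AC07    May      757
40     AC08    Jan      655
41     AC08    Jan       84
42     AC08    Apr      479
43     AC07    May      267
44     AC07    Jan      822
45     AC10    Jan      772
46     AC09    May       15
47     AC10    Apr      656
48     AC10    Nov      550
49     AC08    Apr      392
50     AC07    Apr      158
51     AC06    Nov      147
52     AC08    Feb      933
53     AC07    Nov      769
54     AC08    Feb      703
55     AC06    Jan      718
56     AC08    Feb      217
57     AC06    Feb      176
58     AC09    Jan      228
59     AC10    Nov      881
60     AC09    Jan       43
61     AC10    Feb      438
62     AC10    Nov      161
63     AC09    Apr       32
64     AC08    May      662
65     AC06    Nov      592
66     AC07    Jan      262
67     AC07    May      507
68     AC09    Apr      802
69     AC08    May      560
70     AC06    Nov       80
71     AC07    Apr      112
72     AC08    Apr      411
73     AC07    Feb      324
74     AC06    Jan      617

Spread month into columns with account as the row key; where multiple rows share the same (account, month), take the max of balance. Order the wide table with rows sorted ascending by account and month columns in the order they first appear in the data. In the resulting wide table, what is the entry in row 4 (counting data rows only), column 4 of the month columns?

913

With rows sorted ascending by account, row 4 is account=AC09. month columns in first-appearance order: Nov, Jan, Apr, May, Feb; column 4 is May.
Long rows with account=AC09, month=May: max(913, 552, 15) = 913.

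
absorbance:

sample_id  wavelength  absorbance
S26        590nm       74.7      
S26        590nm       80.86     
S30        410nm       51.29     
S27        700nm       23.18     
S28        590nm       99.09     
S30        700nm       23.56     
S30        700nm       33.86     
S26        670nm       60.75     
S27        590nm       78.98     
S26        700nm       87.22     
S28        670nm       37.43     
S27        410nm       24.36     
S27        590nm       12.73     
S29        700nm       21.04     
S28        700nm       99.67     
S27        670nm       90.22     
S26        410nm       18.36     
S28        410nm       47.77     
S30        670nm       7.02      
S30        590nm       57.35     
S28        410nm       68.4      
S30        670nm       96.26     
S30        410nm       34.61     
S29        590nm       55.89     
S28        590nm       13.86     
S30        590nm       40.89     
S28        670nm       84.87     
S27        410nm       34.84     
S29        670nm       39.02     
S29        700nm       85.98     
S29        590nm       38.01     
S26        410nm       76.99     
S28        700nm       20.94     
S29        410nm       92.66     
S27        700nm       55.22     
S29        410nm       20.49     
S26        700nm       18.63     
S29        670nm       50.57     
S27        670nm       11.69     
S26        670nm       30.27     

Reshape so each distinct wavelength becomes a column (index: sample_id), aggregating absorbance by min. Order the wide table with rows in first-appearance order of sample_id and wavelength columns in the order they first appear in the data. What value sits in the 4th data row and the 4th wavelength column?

37.43

With rows in first-appearance order of sample_id, row 4 is sample_id=S28. wavelength columns in first-appearance order: 590nm, 410nm, 700nm, 670nm; column 4 is 670nm.
Long rows with sample_id=S28, wavelength=670nm: min(37.43, 84.87) = 37.43.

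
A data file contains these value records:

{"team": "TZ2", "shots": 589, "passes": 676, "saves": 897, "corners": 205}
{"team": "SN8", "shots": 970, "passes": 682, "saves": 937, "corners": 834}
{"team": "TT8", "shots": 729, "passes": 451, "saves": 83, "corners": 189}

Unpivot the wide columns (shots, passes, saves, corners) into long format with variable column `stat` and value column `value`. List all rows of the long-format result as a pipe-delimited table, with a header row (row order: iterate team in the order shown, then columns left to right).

| team | stat | value |
| TZ2 | shots | 589 |
| TZ2 | passes | 676 |
| TZ2 | saves | 897 |
| TZ2 | corners | 205 |
| SN8 | shots | 970 |
| SN8 | passes | 682 |
| SN8 | saves | 937 |
| SN8 | corners | 834 |
| TT8 | shots | 729 |
| TT8 | passes | 451 |
| TT8 | saves | 83 |
| TT8 | corners | 189 |

Each (team, column) pair becomes one row: 3 × 4 = 12 rows.
For example, (TZ2, shots) → value=589.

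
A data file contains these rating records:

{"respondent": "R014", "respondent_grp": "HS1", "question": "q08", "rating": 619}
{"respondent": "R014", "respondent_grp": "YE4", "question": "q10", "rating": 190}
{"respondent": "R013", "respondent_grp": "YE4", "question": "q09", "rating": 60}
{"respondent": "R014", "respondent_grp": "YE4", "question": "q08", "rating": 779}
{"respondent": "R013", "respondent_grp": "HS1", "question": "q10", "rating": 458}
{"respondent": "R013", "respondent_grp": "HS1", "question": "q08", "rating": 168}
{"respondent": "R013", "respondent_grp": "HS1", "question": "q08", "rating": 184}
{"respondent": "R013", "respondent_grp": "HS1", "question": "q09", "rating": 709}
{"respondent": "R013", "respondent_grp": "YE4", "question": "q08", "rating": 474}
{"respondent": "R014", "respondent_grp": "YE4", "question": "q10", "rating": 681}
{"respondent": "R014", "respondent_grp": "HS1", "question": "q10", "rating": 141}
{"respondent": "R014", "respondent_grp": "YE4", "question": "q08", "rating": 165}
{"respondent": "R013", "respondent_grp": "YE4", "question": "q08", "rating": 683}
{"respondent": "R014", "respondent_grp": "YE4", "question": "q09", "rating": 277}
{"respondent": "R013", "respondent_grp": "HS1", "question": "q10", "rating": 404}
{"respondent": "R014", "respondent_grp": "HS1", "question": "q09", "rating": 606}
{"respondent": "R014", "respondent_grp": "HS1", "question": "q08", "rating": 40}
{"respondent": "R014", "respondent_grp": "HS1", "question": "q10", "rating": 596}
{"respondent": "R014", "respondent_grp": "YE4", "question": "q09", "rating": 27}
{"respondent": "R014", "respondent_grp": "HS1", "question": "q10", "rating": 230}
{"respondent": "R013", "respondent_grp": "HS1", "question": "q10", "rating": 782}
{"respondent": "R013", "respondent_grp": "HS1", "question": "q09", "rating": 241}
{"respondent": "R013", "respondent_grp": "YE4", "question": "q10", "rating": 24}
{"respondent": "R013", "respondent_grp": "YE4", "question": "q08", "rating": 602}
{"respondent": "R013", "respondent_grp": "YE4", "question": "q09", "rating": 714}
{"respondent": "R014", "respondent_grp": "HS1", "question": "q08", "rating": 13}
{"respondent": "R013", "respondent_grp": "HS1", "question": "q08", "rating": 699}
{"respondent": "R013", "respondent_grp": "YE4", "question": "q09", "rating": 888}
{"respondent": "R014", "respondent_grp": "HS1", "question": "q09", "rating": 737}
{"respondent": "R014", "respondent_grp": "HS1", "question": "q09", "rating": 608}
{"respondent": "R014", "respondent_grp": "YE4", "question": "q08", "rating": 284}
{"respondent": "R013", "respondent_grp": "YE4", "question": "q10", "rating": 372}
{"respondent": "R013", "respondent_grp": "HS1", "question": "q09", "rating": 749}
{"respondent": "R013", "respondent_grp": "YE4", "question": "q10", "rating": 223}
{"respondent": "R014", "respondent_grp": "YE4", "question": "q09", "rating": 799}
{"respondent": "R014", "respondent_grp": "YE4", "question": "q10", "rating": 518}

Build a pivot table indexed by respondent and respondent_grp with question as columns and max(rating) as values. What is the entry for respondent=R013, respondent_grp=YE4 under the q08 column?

683

Rows with respondent=R013, respondent_grp=YE4 and question=q08: rating values are 474, 683, 602.
max(474, 683, 602) = 683.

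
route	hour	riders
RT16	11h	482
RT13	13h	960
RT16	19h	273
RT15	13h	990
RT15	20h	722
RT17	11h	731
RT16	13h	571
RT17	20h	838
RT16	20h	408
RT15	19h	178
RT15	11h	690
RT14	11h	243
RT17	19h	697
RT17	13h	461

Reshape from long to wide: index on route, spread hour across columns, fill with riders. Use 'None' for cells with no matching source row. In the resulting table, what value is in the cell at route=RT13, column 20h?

No long-format row has route=RT13 and hour=20h, so the cell is None.

None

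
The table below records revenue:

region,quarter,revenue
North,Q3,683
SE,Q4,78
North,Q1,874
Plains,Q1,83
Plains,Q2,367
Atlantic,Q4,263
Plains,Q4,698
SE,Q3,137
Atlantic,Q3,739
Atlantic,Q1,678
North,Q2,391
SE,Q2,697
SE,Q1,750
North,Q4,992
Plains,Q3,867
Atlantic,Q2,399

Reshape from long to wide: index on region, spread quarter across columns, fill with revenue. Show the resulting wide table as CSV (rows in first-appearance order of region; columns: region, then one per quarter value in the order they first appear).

Columns: region plus the 4 distinct quarter values (Q3, Q4, Q1, Q2).
For example, row North column Q3 takes revenue=683 from the long row (North, Q3).

region,Q3,Q4,Q1,Q2
North,683,992,874,391
SE,137,78,750,697
Plains,867,698,83,367
Atlantic,739,263,678,399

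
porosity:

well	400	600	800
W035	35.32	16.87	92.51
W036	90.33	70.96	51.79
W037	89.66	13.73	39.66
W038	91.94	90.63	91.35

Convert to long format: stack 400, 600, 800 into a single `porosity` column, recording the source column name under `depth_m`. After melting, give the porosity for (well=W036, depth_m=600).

70.96

Unpivoting turns each (well, wide-column) pair into one long row.
The wide cell at row W036, column 600 holds 70.96, so the long row (W036, 600) has porosity=70.96.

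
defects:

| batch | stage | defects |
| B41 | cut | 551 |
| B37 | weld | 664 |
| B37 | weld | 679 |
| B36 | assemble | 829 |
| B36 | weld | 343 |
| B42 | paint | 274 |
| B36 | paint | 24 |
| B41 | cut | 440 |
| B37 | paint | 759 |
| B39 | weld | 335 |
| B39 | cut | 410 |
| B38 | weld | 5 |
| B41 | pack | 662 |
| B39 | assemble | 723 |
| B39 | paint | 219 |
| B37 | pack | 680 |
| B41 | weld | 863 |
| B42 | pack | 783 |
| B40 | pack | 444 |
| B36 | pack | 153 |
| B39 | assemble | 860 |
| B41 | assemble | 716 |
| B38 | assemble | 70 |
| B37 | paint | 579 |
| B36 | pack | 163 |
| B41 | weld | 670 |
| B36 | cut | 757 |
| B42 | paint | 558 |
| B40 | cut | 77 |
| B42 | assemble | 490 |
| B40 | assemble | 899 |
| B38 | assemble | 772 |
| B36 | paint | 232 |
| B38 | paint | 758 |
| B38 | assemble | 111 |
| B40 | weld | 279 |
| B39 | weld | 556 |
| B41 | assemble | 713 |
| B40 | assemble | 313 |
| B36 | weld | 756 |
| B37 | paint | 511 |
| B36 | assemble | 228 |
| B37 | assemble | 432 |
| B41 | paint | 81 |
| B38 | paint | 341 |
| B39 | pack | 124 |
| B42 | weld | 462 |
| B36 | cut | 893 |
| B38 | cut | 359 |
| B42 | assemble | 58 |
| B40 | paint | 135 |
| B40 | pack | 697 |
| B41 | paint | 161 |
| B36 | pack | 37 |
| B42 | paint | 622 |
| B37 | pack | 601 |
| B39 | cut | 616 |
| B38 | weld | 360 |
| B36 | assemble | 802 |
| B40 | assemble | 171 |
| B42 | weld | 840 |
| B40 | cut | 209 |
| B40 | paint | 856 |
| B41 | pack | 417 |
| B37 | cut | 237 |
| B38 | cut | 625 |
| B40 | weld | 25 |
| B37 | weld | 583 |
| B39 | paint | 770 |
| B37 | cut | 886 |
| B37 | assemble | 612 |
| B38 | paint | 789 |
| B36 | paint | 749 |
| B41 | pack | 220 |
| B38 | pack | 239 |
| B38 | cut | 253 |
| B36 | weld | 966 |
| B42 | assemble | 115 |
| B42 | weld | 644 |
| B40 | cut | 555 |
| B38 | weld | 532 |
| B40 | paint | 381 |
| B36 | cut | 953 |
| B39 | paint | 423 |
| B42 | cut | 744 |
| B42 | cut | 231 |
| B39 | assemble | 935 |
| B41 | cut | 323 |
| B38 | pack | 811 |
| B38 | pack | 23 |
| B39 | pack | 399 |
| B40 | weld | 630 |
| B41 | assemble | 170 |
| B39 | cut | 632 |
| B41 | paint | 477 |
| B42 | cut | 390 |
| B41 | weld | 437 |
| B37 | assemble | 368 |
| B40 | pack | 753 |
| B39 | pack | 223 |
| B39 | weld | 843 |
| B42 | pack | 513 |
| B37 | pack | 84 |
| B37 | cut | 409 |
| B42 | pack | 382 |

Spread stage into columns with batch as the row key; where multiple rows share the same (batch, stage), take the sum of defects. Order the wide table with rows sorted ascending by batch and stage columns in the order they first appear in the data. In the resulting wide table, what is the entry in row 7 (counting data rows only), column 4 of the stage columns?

1454

With rows sorted ascending by batch, row 7 is batch=B42. stage columns in first-appearance order: cut, weld, assemble, paint, pack; column 4 is paint.
Long rows with batch=B42, stage=paint: 274 + 558 + 622 = 1454.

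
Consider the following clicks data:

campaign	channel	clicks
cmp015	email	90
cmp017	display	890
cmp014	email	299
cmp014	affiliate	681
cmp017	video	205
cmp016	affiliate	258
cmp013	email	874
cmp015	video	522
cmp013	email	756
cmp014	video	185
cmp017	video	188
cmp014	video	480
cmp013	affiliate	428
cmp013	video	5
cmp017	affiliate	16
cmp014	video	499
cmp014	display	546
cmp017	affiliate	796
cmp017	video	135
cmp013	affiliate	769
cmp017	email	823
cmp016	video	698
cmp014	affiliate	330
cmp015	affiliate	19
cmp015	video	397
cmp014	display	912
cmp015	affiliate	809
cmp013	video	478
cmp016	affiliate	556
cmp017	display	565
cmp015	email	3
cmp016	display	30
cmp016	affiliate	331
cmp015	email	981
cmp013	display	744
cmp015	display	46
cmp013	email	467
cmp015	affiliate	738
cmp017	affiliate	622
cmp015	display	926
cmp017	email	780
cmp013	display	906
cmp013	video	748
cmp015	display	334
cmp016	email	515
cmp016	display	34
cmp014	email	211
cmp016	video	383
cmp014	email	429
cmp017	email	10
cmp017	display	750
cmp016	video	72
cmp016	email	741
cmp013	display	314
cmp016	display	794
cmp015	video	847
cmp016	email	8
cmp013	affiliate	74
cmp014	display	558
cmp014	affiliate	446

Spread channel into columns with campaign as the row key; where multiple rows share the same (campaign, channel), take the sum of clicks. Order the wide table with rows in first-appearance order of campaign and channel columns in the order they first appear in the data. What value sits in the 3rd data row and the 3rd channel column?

1457

With rows in first-appearance order of campaign, row 3 is campaign=cmp014. channel columns in first-appearance order: email, display, affiliate, video; column 3 is affiliate.
Long rows with campaign=cmp014, channel=affiliate: 681 + 330 + 446 = 1457.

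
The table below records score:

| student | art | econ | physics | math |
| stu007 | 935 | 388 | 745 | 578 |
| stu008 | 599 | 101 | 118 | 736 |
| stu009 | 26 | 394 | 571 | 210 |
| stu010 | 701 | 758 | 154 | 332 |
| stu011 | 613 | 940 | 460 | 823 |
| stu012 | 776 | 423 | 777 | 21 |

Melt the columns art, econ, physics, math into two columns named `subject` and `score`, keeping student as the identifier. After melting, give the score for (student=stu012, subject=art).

Unpivoting turns each (student, wide-column) pair into one long row.
The wide cell at row stu012, column art holds 776, so the long row (stu012, art) has score=776.

776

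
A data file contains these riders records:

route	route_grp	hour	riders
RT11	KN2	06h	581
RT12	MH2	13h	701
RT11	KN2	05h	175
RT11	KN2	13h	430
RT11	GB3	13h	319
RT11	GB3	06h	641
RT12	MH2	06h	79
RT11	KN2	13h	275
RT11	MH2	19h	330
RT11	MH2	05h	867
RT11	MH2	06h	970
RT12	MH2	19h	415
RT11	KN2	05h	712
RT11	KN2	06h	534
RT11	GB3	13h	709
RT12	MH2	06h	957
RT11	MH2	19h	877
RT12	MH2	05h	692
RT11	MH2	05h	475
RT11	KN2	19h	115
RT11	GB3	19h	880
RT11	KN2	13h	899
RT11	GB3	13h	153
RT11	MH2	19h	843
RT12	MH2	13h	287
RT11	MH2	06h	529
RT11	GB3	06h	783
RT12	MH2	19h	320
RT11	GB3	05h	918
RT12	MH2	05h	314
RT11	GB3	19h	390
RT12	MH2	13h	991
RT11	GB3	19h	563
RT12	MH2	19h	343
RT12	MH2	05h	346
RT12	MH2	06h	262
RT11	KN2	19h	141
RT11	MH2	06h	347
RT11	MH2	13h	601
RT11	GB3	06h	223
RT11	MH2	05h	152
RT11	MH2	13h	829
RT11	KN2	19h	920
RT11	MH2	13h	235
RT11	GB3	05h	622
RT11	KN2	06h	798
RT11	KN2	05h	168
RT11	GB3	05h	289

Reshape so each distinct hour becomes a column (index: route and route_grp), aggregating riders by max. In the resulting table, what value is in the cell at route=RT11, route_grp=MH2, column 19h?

877

Rows with route=RT11, route_grp=MH2 and hour=19h: riders values are 330, 877, 843.
max(330, 877, 843) = 877.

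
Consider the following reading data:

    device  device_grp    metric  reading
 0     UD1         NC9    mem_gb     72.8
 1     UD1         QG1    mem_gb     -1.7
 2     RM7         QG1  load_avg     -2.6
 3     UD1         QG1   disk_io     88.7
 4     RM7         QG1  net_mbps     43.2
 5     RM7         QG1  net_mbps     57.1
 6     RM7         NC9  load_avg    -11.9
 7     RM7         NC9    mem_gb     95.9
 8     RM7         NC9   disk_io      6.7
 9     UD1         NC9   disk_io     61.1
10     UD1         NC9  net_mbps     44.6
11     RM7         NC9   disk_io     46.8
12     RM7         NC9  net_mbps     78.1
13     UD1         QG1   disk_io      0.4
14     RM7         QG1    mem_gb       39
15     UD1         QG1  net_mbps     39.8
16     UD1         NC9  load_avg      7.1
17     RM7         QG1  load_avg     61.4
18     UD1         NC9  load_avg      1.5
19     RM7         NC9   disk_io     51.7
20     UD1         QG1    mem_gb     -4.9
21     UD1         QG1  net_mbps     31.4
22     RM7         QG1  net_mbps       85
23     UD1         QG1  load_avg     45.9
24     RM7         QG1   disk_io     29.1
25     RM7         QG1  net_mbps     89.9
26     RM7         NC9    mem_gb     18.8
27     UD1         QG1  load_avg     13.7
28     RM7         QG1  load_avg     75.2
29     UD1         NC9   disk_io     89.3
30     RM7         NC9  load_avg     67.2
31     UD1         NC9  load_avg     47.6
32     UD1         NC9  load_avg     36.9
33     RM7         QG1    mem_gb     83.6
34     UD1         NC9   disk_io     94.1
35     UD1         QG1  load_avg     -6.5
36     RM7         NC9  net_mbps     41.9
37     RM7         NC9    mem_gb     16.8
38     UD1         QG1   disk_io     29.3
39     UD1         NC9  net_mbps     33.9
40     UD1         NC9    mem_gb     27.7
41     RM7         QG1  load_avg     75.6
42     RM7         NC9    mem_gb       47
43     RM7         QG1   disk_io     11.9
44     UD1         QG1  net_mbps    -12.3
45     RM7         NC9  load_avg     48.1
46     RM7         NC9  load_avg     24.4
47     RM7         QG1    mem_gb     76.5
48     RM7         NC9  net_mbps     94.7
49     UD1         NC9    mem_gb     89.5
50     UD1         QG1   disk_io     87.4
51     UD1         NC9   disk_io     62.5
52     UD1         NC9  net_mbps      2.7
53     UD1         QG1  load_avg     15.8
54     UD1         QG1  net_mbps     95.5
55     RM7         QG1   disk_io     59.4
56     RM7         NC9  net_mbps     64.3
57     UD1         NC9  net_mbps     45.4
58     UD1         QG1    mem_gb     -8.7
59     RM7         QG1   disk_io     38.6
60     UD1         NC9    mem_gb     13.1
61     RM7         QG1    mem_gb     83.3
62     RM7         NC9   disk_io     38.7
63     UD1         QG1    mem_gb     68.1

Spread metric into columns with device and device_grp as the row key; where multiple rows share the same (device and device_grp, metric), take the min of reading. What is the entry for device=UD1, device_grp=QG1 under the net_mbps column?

-12.3

Rows with device=UD1, device_grp=QG1 and metric=net_mbps: reading values are 39.8, 31.4, -12.3, 95.5.
min(39.8, 31.4, -12.3, 95.5) = -12.3.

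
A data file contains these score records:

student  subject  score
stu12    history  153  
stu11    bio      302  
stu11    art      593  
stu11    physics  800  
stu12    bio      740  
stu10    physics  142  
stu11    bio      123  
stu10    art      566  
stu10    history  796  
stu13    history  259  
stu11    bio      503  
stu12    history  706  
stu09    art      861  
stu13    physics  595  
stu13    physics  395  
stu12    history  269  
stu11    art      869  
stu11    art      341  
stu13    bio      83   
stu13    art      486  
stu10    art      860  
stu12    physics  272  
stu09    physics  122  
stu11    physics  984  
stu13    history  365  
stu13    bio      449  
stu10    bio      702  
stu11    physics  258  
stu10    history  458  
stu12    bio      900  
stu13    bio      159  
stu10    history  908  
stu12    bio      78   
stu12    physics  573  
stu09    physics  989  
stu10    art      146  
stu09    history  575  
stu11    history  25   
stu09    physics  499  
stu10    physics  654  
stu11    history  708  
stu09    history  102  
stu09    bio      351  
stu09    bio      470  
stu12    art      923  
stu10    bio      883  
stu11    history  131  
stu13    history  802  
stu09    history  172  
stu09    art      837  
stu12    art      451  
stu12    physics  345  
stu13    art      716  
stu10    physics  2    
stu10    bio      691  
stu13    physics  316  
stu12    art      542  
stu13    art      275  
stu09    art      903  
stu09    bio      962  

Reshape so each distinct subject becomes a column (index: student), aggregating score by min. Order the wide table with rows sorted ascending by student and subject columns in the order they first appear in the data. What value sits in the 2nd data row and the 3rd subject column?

146

With rows sorted ascending by student, row 2 is student=stu10. subject columns in first-appearance order: history, bio, art, physics; column 3 is art.
Long rows with student=stu10, subject=art: min(566, 860, 146) = 146.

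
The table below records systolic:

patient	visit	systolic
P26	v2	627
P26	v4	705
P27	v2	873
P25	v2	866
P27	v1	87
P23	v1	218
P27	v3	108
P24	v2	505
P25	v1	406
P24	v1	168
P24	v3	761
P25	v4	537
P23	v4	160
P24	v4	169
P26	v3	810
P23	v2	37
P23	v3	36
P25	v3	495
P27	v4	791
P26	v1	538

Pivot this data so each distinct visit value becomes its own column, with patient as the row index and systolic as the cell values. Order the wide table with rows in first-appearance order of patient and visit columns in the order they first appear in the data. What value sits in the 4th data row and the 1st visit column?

37

With rows in first-appearance order of patient, row 4 is patient=P23. visit columns in first-appearance order: v2, v4, v1, v3; column 1 is v2.
Long rows with patient=P23, visit=v2: systolic = 37.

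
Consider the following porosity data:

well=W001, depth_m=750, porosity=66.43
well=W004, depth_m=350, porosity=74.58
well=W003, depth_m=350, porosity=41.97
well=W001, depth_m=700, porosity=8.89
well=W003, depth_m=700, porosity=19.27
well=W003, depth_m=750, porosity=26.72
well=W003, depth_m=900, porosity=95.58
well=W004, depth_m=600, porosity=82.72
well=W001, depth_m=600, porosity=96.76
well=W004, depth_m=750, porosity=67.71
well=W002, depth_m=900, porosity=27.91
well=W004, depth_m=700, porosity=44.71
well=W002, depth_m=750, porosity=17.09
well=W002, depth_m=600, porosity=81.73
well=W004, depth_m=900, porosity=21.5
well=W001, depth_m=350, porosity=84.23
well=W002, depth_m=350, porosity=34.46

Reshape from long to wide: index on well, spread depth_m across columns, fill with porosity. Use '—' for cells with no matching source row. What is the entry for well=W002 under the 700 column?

—

No long-format row has well=W002 and depth_m=700, so the cell is —.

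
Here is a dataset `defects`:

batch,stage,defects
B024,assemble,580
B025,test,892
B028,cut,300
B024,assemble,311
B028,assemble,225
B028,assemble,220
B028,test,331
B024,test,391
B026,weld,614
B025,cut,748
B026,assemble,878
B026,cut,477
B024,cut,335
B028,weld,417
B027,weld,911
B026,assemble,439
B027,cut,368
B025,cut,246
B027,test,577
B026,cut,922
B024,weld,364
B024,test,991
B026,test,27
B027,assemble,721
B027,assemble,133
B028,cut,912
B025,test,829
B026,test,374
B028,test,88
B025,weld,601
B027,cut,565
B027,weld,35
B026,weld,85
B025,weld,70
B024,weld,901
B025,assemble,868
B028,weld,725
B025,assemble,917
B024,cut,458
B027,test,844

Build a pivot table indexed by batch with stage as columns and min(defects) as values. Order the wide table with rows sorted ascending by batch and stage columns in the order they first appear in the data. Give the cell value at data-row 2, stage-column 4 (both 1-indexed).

70

With rows sorted ascending by batch, row 2 is batch=B025. stage columns in first-appearance order: assemble, test, cut, weld; column 4 is weld.
Long rows with batch=B025, stage=weld: min(601, 70) = 70.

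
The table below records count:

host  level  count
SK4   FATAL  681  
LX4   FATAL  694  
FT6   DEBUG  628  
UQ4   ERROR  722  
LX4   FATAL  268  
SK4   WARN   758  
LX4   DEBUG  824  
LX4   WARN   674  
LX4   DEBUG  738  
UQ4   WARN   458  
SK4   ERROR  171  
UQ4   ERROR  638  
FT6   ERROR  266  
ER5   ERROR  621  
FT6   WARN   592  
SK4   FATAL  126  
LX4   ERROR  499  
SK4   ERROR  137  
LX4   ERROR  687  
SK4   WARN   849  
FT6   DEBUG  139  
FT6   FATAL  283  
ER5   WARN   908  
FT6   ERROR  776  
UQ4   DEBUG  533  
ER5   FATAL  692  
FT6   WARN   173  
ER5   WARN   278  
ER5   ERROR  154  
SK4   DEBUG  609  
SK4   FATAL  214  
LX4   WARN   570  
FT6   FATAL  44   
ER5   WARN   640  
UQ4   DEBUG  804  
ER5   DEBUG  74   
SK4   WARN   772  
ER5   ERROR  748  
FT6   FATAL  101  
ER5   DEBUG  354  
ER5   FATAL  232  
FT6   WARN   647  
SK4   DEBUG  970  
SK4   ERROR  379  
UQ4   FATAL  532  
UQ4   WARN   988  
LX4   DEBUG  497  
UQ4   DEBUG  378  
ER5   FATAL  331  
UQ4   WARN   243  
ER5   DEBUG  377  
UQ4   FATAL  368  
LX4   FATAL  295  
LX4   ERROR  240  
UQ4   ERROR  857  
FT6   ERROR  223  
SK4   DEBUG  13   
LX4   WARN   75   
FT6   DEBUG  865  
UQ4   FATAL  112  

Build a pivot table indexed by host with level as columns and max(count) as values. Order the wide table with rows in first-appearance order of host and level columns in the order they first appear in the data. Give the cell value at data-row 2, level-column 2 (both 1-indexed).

With rows in first-appearance order of host, row 2 is host=LX4. level columns in first-appearance order: FATAL, DEBUG, ERROR, WARN; column 2 is DEBUG.
Long rows with host=LX4, level=DEBUG: max(824, 738, 497) = 824.

824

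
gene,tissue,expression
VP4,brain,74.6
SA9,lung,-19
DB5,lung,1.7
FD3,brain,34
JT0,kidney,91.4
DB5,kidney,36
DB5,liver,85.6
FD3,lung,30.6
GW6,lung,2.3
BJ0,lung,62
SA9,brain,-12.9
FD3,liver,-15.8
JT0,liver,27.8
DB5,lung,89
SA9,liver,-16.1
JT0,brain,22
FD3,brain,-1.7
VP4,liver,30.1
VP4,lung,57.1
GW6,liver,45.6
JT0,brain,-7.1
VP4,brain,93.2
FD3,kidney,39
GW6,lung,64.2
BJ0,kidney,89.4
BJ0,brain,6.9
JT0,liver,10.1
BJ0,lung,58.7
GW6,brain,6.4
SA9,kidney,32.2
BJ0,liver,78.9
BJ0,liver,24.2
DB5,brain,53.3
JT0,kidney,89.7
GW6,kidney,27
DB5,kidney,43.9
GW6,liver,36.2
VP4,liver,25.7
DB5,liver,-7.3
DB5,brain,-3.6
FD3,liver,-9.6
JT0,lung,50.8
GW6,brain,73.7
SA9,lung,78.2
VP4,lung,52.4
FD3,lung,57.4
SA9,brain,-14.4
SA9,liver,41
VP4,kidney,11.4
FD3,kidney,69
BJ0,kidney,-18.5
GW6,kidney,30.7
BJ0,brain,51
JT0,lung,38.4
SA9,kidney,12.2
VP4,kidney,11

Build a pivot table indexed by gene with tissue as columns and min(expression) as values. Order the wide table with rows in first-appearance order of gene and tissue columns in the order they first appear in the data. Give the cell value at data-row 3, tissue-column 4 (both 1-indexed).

With rows in first-appearance order of gene, row 3 is gene=DB5. tissue columns in first-appearance order: brain, lung, kidney, liver; column 4 is liver.
Long rows with gene=DB5, tissue=liver: min(85.6, -7.3) = -7.3.

-7.3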